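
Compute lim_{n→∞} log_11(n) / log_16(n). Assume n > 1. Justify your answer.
lim = ln(16) / ln(11) = log_11(16)

Change of base: log_11(n) = ln n / ln 11 and log_16(n) = ln n / ln 16. The ratio is (ln n / ln 11) · (ln 16 / ln n) = ln 16 / ln 11, a constant independent of n. So the limit is ln 16 / ln 11 = log_11(16).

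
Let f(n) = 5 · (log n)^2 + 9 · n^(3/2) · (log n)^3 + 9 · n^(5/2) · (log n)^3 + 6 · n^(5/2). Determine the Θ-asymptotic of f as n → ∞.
f(n) ∈ Θ(n^(5/2) · (log n)^3)

Compare the terms by growth order. For large n, n^a · (log n)^b dominates n^a' · (log n)^b' iff a > a', or (a = a' and b > b'). Ranking the 4 terms shows the dominant one is 9 · n^(5/2) · (log n)^3. Hence f(n) ∈ Θ(n^(5/2) · (log n)^3).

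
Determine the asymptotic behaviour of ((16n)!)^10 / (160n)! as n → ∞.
((16n)!)^10/(160n)! ~ ((2π·16n)^(9/2) / sqrt(10)) · 10^(−10·16n)  →  0

Write N = 16n. Stirling: N! ~ sqrt(2π N)(N/e)^N and (10N)! ~ sqrt(2π·10N)·(10N/e)^(10N).
  (N!)^10/(10N)! ~ (2π N)^(10/2) (N/e)^(10N) / [sqrt(2π·10N) (10N/e)^(10N)]
     = (2π N)^(10/2) / sqrt(2π·10N) · (N/(10N))^(10N)
     = (2π N)^((10−1)/2) / sqrt(10) · 10^(−10N).
Since 10^10 > 1, the factor 10^(−10N) decays exponentially, so the ratio → 0. Substituting N = 16n gives the stated form.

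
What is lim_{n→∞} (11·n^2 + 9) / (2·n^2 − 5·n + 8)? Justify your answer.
lim = 11/2

For large n the leading n^2 terms dominate both numerator and denominator. Dividing top and bottom by n^2, every other term tends to 0, leaving 11/2.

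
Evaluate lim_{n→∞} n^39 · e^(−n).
lim = 0

Exponentials with base > 1 dominate every fixed polynomial: for any fixed c, n^c / e^n → 0 as n → ∞ (e.g. by the ratio test, or since e^n grows faster than any power of n). Hence n^39 · e^(−n) = n^39 / e^n → 0.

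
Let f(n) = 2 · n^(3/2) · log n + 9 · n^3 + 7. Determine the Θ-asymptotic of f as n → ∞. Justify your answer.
f(n) ∈ Θ(n^3)

Compare the terms by growth order. For large n, n^a · (log n)^b dominates n^a' · (log n)^b' iff a > a', or (a = a' and b > b'). Ranking the 3 terms shows the dominant one is 9 · n^3. Hence f(n) ∈ Θ(n^3).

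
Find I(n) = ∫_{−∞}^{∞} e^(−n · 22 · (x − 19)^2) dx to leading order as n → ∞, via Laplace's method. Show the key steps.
I(n) = sqrt(π/(22n))

Here φ(x) = 22 · (x − 19)^2 has its unique minimum at x* = 19 with φ(x*) = 0 and φ''(x*) = 44. Laplace's method gives
  I(n) ~ e^(−n φ(x*)) · sqrt(2π / (n · φ''(x*))) = sqrt(2π / (44n)) = sqrt(π/(22n)).
This is exact: substituting u = (x − 19)·sqrt(22n) gives I(n) = (1/sqrt(22n)) ∫_{−∞}^{∞} e^(−u^2) du = sqrt(π/(22n)).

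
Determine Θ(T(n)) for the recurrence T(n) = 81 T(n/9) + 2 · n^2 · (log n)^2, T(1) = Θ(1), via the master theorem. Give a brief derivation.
T(n) = Θ(n^2 · (log n)^3)

Here log_9 81 = 2 and f(n) = 2 · n^2 · (log n)^2 = Θ(n^(log_9 81) · (log n)^2). This is the extended Case 2 of the master theorem (f matches the critical exponent up to log factors), giving T(n) = Θ(n^(log_9 81) · (log n)^(2+1)) = Θ(n^2 · (log n)^3).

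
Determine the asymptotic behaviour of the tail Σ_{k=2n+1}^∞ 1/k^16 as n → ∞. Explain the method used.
Σ_{k>2n} 1/k^16 ~ 1/(15 · (2n)^15)

Compare to the integral: ∫_{2n}^∞ x^(−16) dx = [−x^(−15)/15]_{2n}^∞ = 1/((16−1)·(2n)^15). Euler-Maclaurin then gives
  Σ_{k>2n} 1/k^16 = ∫_{2n}^∞ dx/x^16 − 1/(2·(2n)^16) + O(1/(2n)^17).
(Equivalently this is ζ(16) − Σ_{k≤2n} 1/k^16.)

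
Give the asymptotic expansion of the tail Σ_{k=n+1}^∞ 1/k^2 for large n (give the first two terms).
Σ_{k>n} 1/k^2 = 1/(1 · n) − 1/(2 · n^2) + O(1/n^3)

Compare to the integral: ∫_{n}^∞ x^(−2) dx = [−x^(−1)/1]_{n}^∞ = 1/((2−1)·n). The Euler-Maclaurin correction adds −f(n)/2 = −1/(2·n^2). Euler-Maclaurin then gives
  Σ_{k>n} 1/k^2 = ∫_{n}^∞ dx/x^2 − 1/(2·n^2) + O(1/n^3).
(Equivalently this is ζ(2) − Σ_{k≤n} 1/k^2.)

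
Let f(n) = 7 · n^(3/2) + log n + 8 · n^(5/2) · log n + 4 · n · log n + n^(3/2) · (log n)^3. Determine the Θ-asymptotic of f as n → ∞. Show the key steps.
f(n) ∈ Θ(n^(5/2) · log n)

Compare the terms by growth order. For large n, n^a · (log n)^b dominates n^a' · (log n)^b' iff a > a', or (a = a' and b > b'). Ranking the 5 terms shows the dominant one is 8 · n^(5/2) · log n. Hence f(n) ∈ Θ(n^(5/2) · log n).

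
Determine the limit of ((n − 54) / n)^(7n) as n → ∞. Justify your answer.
lim = e^(−378)

Rewrite as (1 − 54/n)^(7n). By the standard limit (1 + x/n)^n → e^x, we have (1 − 54/n)^n → e^(−54), and raising to the 7th power gives e^(−378).
More precisely, ln[(1 − 54/n)^(7n)] = 7n · ln(1 − 54/n) = 7n · (-54/n + O(1/n^2)) = -378 + O(1/n) → -378.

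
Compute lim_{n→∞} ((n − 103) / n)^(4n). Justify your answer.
lim = e^(−412)

Rewrite as (1 − 103/n)^(4n). By the standard limit (1 + x/n)^n → e^x, we have (1 − 103/n)^n → e^(−103), and raising to the 4th power gives e^(−412).
More precisely, ln[(1 − 103/n)^(4n)] = 4n · ln(1 − 103/n) = 4n · (-103/n + O(1/n^2)) = -412 + O(1/n) → -412.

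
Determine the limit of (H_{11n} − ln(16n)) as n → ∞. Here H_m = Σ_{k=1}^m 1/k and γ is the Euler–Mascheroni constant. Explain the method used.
lim = ln(11/16) + γ

By Euler-Maclaurin, H_m = ln m + γ + O(1/m). So
  H_{11n} − ln(16n) = ln(11n) + γ − ln(16n) + O(1/n)
                       = ln(11/16) + γ + O(1/n).
Hence the limit is ln(11/16) + γ.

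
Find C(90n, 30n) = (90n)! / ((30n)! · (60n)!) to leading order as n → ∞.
C(90n, 30n) ~ (27/4)^(30n) · sqrt(3/(4π·30n))

Write N = 30n. Apply Stirling to each factorial:
  (3N)! ~ sqrt(2π·3N) · (3N/e)^(3N),
  N! ~ sqrt(2π N) · (N/e)^N,
  (2N)! ~ sqrt(2π·2N) · (2N/e)^(2N).
The exponential factors combine to (3N)^(3N) / (N^N · (2N)^(2N)) = 3^(3N)/2^(2N) = (3^3/2^2)^N = (27/4)^N.
The square-root prefactors combine to sqrt(2π·3N) / (sqrt(2π N)·sqrt(2π·2N)) = sqrt(3 / (2π·2·N)) = sqrt(3/(4π·30n)).
Substituting N = 30n: C(90n, 30n) ~ (27/4)^(30n) · sqrt(3/(4π·30n)).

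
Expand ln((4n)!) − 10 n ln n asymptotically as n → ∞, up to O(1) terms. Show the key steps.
ln((4n)!) − 10 n ln n = −6 n ln n + 4(ln 4 − 1) n + (1/2) ln(2π·4n) + O(1/n)

Stirling: ln((4n)!) = 4n ln(4n) − 4n + (1/2) ln(2π·4n) + O(1/n).
Expand 4n ln(4n) = 4n (ln n + ln 4) = 4n ln n + 4n ln 4.
Subtract 10n ln n: leading term is (4 − 10) n ln n = −6 n ln n. The next term is 4n ln 4 − 4n = 4(ln 4 − 1) n. Then the (1/2) ln(2π·4n) correction.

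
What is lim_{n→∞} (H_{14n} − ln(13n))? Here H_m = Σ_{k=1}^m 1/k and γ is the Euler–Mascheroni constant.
lim = ln(14/13) + γ

By Euler-Maclaurin, H_m = ln m + γ + O(1/m). So
  H_{14n} − ln(13n) = ln(14n) + γ − ln(13n) + O(1/n)
                       = ln(14/13) + γ + O(1/n).
Hence the limit is ln(14/13) + γ.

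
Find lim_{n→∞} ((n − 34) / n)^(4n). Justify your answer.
lim = e^(−136)

Rewrite as (1 − 34/n)^(4n). By the standard limit (1 + x/n)^n → e^x, we have (1 − 34/n)^n → e^(−34), and raising to the 4th power gives e^(−136).
More precisely, ln[(1 − 34/n)^(4n)] = 4n · ln(1 − 34/n) = 4n · (-34/n + O(1/n^2)) = -136 + O(1/n) → -136.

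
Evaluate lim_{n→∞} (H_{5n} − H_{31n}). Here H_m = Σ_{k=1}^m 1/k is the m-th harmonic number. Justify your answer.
lim = ln(5/31)

Euler-Maclaurin gives H_m = ln m + γ + 1/(2m) + O(1/m^2). The γ and O(1/m) terms cancel in the difference:
  H_{5n} − H_{31n} = ln(5n) − ln(31n) + O(1/n) = ln(5/31) + O(1/n).
Hence the limit is ln(5/31).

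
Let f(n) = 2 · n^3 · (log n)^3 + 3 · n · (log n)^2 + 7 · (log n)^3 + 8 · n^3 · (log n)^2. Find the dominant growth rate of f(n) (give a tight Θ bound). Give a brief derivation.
f(n) ∈ Θ(n^3 · (log n)^3)

Compare the terms by growth order. For large n, n^a · (log n)^b dominates n^a' · (log n)^b' iff a > a', or (a = a' and b > b'). Ranking the 4 terms shows the dominant one is 2 · n^3 · (log n)^3. Hence f(n) ∈ Θ(n^3 · (log n)^3).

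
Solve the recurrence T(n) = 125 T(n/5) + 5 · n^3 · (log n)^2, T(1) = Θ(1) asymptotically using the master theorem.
T(n) = Θ(n^3 · (log n)^3)

Here log_5 125 = 3 and f(n) = 5 · n^3 · (log n)^2 = Θ(n^(log_5 125) · (log n)^2). This is the extended Case 2 of the master theorem (f matches the critical exponent up to log factors), giving T(n) = Θ(n^(log_5 125) · (log n)^(2+1)) = Θ(n^3 · (log n)^3).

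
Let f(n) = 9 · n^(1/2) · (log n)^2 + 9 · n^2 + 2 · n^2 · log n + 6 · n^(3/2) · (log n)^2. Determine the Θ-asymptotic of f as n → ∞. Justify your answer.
f(n) ∈ Θ(n^2 · log n)

Compare the terms by growth order. For large n, n^a · (log n)^b dominates n^a' · (log n)^b' iff a > a', or (a = a' and b > b'). Ranking the 4 terms shows the dominant one is 2 · n^2 · log n. Hence f(n) ∈ Θ(n^2 · log n).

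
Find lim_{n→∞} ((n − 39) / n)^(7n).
lim = e^(−273)

Rewrite as (1 − 39/n)^(7n). By the standard limit (1 + x/n)^n → e^x, we have (1 − 39/n)^n → e^(−39), and raising to the 7th power gives e^(−273).
More precisely, ln[(1 − 39/n)^(7n)] = 7n · ln(1 − 39/n) = 7n · (-39/n + O(1/n^2)) = -273 + O(1/n) → -273.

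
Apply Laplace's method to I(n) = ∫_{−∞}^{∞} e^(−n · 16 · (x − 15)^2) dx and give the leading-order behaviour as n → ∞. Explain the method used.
I(n) = sqrt(π/(16n))

Here φ(x) = 16 · (x − 15)^2 has its unique minimum at x* = 15 with φ(x*) = 0 and φ''(x*) = 32. Laplace's method gives
  I(n) ~ e^(−n φ(x*)) · sqrt(2π / (n · φ''(x*))) = sqrt(2π / (32n)) = sqrt(π/(16n)).
This is exact: substituting u = (x − 15)·sqrt(16n) gives I(n) = (1/sqrt(16n)) ∫_{−∞}^{∞} e^(−u^2) du = sqrt(π/(16n)).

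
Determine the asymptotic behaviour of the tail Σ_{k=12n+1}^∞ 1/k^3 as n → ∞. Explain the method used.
Σ_{k>12n} 1/k^3 ~ 1/(2 · (12n)^2)

Compare to the integral: ∫_{12n}^∞ x^(−3) dx = [−x^(−2)/2]_{12n}^∞ = 1/((3−1)·(12n)^2). Euler-Maclaurin then gives
  Σ_{k>12n} 1/k^3 = ∫_{12n}^∞ dx/x^3 − 1/(2·(12n)^3) + O(1/(12n)^4).
(Equivalently this is ζ(3) − Σ_{k≤12n} 1/k^3.)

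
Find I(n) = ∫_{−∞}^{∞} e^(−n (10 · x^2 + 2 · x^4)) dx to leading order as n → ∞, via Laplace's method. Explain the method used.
I(n) ~ sqrt(π/(10n))

φ(x) = 10 · x^2 + 2 · x^4 has its unique global minimum at x* = 0 (since φ'(x) = 20x + 8x^3 = 0 only at x = 0 for real x with both coefficients positive, and φ → ∞ as |x| → ∞). At x* = 0, φ(0) = 0 and φ''(0) = 20. Laplace's method then gives
  I(n) ~ sqrt(2π / (n · φ''(0))) · e^(−n φ(0)) = sqrt(2π / (20n)) = sqrt(π/(10n)).
The 2 · x^4 term contributes only at subleading order (an O(1/n) relative correction).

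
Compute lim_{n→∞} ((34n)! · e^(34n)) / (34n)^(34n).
lim = ∞

Stirling: (34n)! ~ sqrt(2π·34n) · (34n/e)^(34n). Hence
  (34n)! · e^(34n) / (34n)^(34n) ~ sqrt(2π·34n) = sqrt(2π·34) · sqrt(n) → ∞.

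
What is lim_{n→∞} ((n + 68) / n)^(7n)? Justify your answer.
lim = e^476

Rewrite as (1 + 68/n)^(7n). By the standard limit (1 + x/n)^n → e^x, we have (1 + 68/n)^n → e^68, and raising to the 7th power gives e^476.
More precisely, ln[(1 + 68/n)^(7n)] = 7n · ln(1 + 68/n) = 7n · (68/n + O(1/n^2)) = 476 + O(1/n) → 476.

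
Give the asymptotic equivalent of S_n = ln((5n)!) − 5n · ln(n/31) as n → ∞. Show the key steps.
S_n ~ 5n · (ln 155 − 1) + O(ln n)

Stirling: ln((5n)!) = 5n ln(5n) − 5n + O(ln n).
  S_n = 5n ln(5n) − 5n − 5n ln(n/31) + O(ln n)
      = 5n ln(5n) − 5n ln n + 5n ln 31 − 5n + O(ln n)
      = 5n ln 5 + 5n ln 31 − 5n + O(ln n)
      = 5n (ln 155 − 1) + O(ln n).
Numerically ln(155) − 1 ≈ 4.0434.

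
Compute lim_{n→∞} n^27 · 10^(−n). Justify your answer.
lim = 0

Exponentials with base > 1 dominate every fixed polynomial: for any fixed c, n^c / 10^n → 0 as n → ∞ (e.g. by the ratio test, or by writing 10^n = e^(n ln 10) and noting e^(n ln 10) / n^c → ∞). Hence n^27 · 10^(−n) = n^27 / 10^n → 0.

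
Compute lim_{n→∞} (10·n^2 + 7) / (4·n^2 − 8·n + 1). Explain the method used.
lim = 10/4 = 5/2

For large n the leading n^2 terms dominate both numerator and denominator. Dividing top and bottom by n^2, every other term tends to 0, leaving 10/4 = 5/2.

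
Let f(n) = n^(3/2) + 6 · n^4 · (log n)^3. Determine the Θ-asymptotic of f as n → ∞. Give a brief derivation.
f(n) ∈ Θ(n^4 · (log n)^3)

Compare the terms by growth order. For large n, n^a · (log n)^b dominates n^a' · (log n)^b' iff a > a', or (a = a' and b > b'). Ranking the 2 terms shows the dominant one is 6 · n^4 · (log n)^3. Hence f(n) ∈ Θ(n^4 · (log n)^3).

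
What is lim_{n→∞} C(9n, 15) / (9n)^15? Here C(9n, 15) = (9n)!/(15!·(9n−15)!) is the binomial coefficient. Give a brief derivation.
lim = 1/15! = 1/1307674368000

With N = 9n → ∞: C(N, 15) / N^15 = [N(N−1)…(N−14)] / (15! · N^15) = (1/15!) · 1 · (1 − 1/(9n)) · … · (1 − 14/(9n)). Each factor → 1 as N → ∞, so the limit is 1/15! = 1/1307674368000.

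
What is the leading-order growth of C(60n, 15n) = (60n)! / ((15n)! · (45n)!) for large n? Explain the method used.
C(60n, 15n) ~ (256/27)^(15n) · sqrt(2/(3π·15n))

Write N = 15n. Apply Stirling to each factorial:
  (4N)! ~ sqrt(2π·4N) · (4N/e)^(4N),
  N! ~ sqrt(2π N) · (N/e)^N,
  (3N)! ~ sqrt(2π·3N) · (3N/e)^(3N).
The exponential factors combine to (4N)^(4N) / (N^N · (3N)^(3N)) = 4^(4N)/3^(3N) = (4^4/3^3)^N = (256/27)^N.
The square-root prefactors combine to sqrt(2π·4N) / (sqrt(2π N)·sqrt(2π·3N)) = sqrt(4 / (2π·3·N)) = sqrt(2/(3π·15n)).
Substituting N = 15n: C(60n, 15n) ~ (256/27)^(15n) · sqrt(2/(3π·15n)).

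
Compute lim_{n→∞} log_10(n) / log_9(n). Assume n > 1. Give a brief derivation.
lim = ln(9) / ln(10) = log_10(9)

Change of base: log_10(n) = ln n / ln 10 and log_9(n) = ln n / ln 9. The ratio is (ln n / ln 10) · (ln 9 / ln n) = ln 9 / ln 10, a constant independent of n. So the limit is ln 9 / ln 10 = log_10(9).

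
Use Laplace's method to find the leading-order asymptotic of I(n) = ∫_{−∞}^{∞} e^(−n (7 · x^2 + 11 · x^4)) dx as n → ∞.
I(n) ~ sqrt(π/(7n))

φ(x) = 7 · x^2 + 11 · x^4 has its unique global minimum at x* = 0 (since φ'(x) = 14x + 44x^3 = 0 only at x = 0 for real x with both coefficients positive, and φ → ∞ as |x| → ∞). At x* = 0, φ(0) = 0 and φ''(0) = 14. Laplace's method then gives
  I(n) ~ sqrt(2π / (n · φ''(0))) · e^(−n φ(0)) = sqrt(2π / (14n)) = sqrt(π/(7n)).
The 11 · x^4 term contributes only at subleading order (an O(1/n) relative correction).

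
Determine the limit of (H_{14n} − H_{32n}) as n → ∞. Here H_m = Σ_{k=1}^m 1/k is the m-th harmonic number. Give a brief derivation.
lim = ln(14/32) = ln(7/16)

Euler-Maclaurin gives H_m = ln m + γ + 1/(2m) + O(1/m^2). The γ and O(1/m) terms cancel in the difference:
  H_{14n} − H_{32n} = ln(14n) − ln(32n) + O(1/n) = ln(14/32) + O(1/n).
Hence the limit is ln(14/32) = ln(7/16).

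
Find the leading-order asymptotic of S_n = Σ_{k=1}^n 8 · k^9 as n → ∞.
S_n ~ 4 · n^10 / 5

By integral comparison (Euler-Maclaurin), Σ_{k=1}^n 8 · k^9 = 8 · ∫_0^n x^9 dx + O(n^9) = 8 · n^10/10 = 4 · n^10 / 5 + O(n^9). (Equivalently, Faulhaber's formula gives the same leading term.)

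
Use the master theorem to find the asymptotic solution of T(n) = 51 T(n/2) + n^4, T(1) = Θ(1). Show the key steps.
T(n) = Θ(n^(log_2 51))

Master theorem: compare f(n) = n^4 to n^(log_2 51) where log_2 51 ≈ 5.672. Since 4 < log_2 51, we have f(n) = O(n^(log_2 51 − ε)) for some ε > 0 — Case 1. Hence T(n) = Θ(n^(log_2 51)).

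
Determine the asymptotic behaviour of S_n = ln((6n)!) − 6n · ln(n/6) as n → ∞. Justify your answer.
S_n ~ 6n · (ln 36 − 1) + O(ln n)

Stirling: ln((6n)!) = 6n ln(6n) − 6n + O(ln n).
  S_n = 6n ln(6n) − 6n − 6n ln(n/6) + O(ln n)
      = 6n ln(6n) − 6n ln n + 6n ln 6 − 6n + O(ln n)
      = 6n ln 6 + 6n ln 6 − 6n + O(ln n)
      = 6n (ln 36 − 1) + O(ln n).
Numerically ln(36) − 1 ≈ 2.5835.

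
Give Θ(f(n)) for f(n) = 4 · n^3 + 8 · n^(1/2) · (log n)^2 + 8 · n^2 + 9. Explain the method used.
f(n) ∈ Θ(n^3)

Compare the terms by growth order. For large n, n^a · (log n)^b dominates n^a' · (log n)^b' iff a > a', or (a = a' and b > b'). Ranking the 4 terms shows the dominant one is 4 · n^3. Hence f(n) ∈ Θ(n^3).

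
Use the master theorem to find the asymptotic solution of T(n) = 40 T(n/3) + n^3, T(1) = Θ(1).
T(n) = Θ(n^(log_3 40))

Master theorem: compare f(n) = n^3 to n^(log_3 40) where log_3 40 ≈ 3.358. Since 3 < log_3 40, we have f(n) = O(n^(log_3 40 − ε)) for some ε > 0 — Case 1. Hence T(n) = Θ(n^(log_3 40)).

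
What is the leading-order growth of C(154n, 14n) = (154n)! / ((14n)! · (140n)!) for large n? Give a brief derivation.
C(154n, 14n) ~ (285311670611/10000000000)^(14n) · sqrt(11/(20π·14n))

Write N = 14n. Apply Stirling to each factorial:
  (11N)! ~ sqrt(2π·11N) · (11N/e)^(11N),
  N! ~ sqrt(2π N) · (N/e)^N,
  (10N)! ~ sqrt(2π·10N) · (10N/e)^(10N).
The exponential factors combine to (11N)^(11N) / (N^N · (10N)^(10N)) = 11^(11N)/10^(10N) = (11^11/10^10)^N = (285311670611/10000000000)^N.
The square-root prefactors combine to sqrt(2π·11N) / (sqrt(2π N)·sqrt(2π·10N)) = sqrt(11 / (2π·10·N)) = sqrt(11/(20π·14n)).
Substituting N = 14n: C(154n, 14n) ~ (285311670611/10000000000)^(14n) · sqrt(11/(20π·14n)).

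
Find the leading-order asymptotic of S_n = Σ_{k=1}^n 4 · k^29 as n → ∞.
S_n ~ 2 · n^30 / 15

By integral comparison (Euler-Maclaurin), Σ_{k=1}^n 4 · k^29 = 4 · ∫_0^n x^29 dx + O(n^29) = 4 · n^30/30 = 2 · n^30 / 15 + O(n^29). (Equivalently, Faulhaber's formula gives the same leading term.)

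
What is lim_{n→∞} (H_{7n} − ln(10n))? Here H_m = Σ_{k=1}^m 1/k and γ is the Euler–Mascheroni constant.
lim = ln(7/10) + γ

By Euler-Maclaurin, H_m = ln m + γ + O(1/m). So
  H_{7n} − ln(10n) = ln(7n) + γ − ln(10n) + O(1/n)
                       = ln(7/10) + γ + O(1/n).
Hence the limit is ln(7/10) + γ.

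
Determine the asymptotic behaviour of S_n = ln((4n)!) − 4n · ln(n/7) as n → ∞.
S_n ~ 4n · (ln 28 − 1) + O(ln n)

Stirling: ln((4n)!) = 4n ln(4n) − 4n + O(ln n).
  S_n = 4n ln(4n) − 4n − 4n ln(n/7) + O(ln n)
      = 4n ln(4n) − 4n ln n + 4n ln 7 − 4n + O(ln n)
      = 4n ln 4 + 4n ln 7 − 4n + O(ln n)
      = 4n (ln 28 − 1) + O(ln n).
Numerically ln(28) − 1 ≈ 2.3322.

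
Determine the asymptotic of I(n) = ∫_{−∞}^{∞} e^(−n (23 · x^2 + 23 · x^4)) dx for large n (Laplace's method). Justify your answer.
I(n) ~ sqrt(π/(23n))

φ(x) = 23 · x^2 + 23 · x^4 has its unique global minimum at x* = 0 (since φ'(x) = 46x + 92x^3 = 0 only at x = 0 for real x with both coefficients positive, and φ → ∞ as |x| → ∞). At x* = 0, φ(0) = 0 and φ''(0) = 46. Laplace's method then gives
  I(n) ~ sqrt(2π / (n · φ''(0))) · e^(−n φ(0)) = sqrt(2π / (46n)) = sqrt(π/(23n)).
The 23 · x^4 term contributes only at subleading order (an O(1/n) relative correction).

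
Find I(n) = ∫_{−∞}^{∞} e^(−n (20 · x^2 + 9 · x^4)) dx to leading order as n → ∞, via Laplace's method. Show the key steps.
I(n) ~ sqrt(π/(20n))

φ(x) = 20 · x^2 + 9 · x^4 has its unique global minimum at x* = 0 (since φ'(x) = 40x + 36x^3 = 0 only at x = 0 for real x with both coefficients positive, and φ → ∞ as |x| → ∞). At x* = 0, φ(0) = 0 and φ''(0) = 40. Laplace's method then gives
  I(n) ~ sqrt(2π / (n · φ''(0))) · e^(−n φ(0)) = sqrt(2π / (40n)) = sqrt(π/(20n)).
The 9 · x^4 term contributes only at subleading order (an O(1/n) relative correction).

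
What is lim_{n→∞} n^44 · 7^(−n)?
lim = 0

Exponentials with base > 1 dominate every fixed polynomial: for any fixed c, n^c / 7^n → 0 as n → ∞ (e.g. by the ratio test, or by writing 7^n = e^(n ln 7) and noting e^(n ln 7) / n^c → ∞). Hence n^44 · 7^(−n) = n^44 / 7^n → 0.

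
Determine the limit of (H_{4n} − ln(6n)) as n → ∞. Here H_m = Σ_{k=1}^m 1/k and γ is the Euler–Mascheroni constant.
lim = ln(2/3) + γ

By Euler-Maclaurin, H_m = ln m + γ + O(1/m). So
  H_{4n} − ln(6n) = ln(4n) + γ − ln(6n) + O(1/n)
                       = ln(4/6) + γ + O(1/n).
Hence the limit is ln(4/6) + γ (= ln(2/3)).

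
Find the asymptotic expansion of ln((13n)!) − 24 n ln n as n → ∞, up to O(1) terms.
ln((13n)!) − 24 n ln n = −11 n ln n + 13(ln 13 − 1) n + (1/2) ln(2π·13n) + O(1/n)

Stirling: ln((13n)!) = 13n ln(13n) − 13n + (1/2) ln(2π·13n) + O(1/n).
Expand 13n ln(13n) = 13n (ln n + ln 13) = 13n ln n + 13n ln 13.
Subtract 24n ln n: leading term is (13 − 24) n ln n = −11 n ln n. The next term is 13n ln 13 − 13n = 13(ln 13 − 1) n. Then the (1/2) ln(2π·13n) correction.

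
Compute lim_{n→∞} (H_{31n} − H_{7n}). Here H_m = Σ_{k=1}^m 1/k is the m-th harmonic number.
lim = ln(31/7)

Euler-Maclaurin gives H_m = ln m + γ + 1/(2m) + O(1/m^2). The γ and O(1/m) terms cancel in the difference:
  H_{31n} − H_{7n} = ln(31n) − ln(7n) + O(1/n) = ln(31/7) + O(1/n).
Hence the limit is ln(31/7).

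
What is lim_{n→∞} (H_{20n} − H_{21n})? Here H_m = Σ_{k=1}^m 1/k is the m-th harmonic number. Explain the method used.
lim = ln(20/21)

Euler-Maclaurin gives H_m = ln m + γ + 1/(2m) + O(1/m^2). The γ and O(1/m) terms cancel in the difference:
  H_{20n} − H_{21n} = ln(20n) − ln(21n) + O(1/n) = ln(20/21) + O(1/n).
Hence the limit is ln(20/21).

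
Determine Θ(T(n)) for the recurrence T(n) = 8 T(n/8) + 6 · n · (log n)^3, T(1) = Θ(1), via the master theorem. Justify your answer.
T(n) = Θ(n · (log n)^4)

Here log_8 8 = 1 and f(n) = 6 · n · (log n)^3 = Θ(n^(log_8 8) · (log n)^3). This is the extended Case 2 of the master theorem (f matches the critical exponent up to log factors), giving T(n) = Θ(n^(log_8 8) · (log n)^(3+1)) = Θ(n · (log n)^4).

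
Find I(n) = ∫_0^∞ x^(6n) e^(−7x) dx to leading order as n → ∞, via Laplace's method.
I(n) ~ (sqrt(2π·6n) / 7) · (6n/(7e))^(6n)

Write the integrand as exp(6n ln x − 7x) and set f(x) = 6n ln x − 7x. Then f'(x) = 6n/x − 7 = 0 at x* = 6n/7, and f''(x*) = −6n/x*^2 = −7^2/(6n). Laplace's method (interior maximum) gives
  I(n) ~ e^(f(x*)) · sqrt(2π / |f''(x*)|)
        = exp(6n ln(6n/7) − 6n) · sqrt(2π · 6n / 7^2)
        = (6n/7)^(6n) e^(−6n) · sqrt(2π·6n) / 7
        = (sqrt(2π·6n) / 7) · (6n/(7e))^(6n).
This matches Γ(6n+1)/7^(6n+1) with Stirling applied to Γ.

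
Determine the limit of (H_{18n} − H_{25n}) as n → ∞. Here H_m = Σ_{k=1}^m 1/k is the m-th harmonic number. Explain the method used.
lim = ln(18/25)

Euler-Maclaurin gives H_m = ln m + γ + 1/(2m) + O(1/m^2). The γ and O(1/m) terms cancel in the difference:
  H_{18n} − H_{25n} = ln(18n) − ln(25n) + O(1/n) = ln(18/25) + O(1/n).
Hence the limit is ln(18/25).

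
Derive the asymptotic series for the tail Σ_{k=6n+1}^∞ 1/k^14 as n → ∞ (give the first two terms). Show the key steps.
Σ_{k>6n} 1/k^14 = 1/(13 · (6n)^13) − 1/(2 · (6n)^14) + O(1/(6n)^15)

Compare to the integral: ∫_{6n}^∞ x^(−14) dx = [−x^(−13)/13]_{6n}^∞ = 1/((14−1)·(6n)^13). The Euler-Maclaurin correction adds −f(6n)/2 = −1/(2·(6n)^14). Euler-Maclaurin then gives
  Σ_{k>6n} 1/k^14 = ∫_{6n}^∞ dx/x^14 − 1/(2·(6n)^14) + O(1/(6n)^15).
(Equivalently this is ζ(14) − Σ_{k≤6n} 1/k^14.)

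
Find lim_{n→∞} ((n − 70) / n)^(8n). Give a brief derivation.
lim = e^(−560)

Rewrite as (1 − 70/n)^(8n). By the standard limit (1 + x/n)^n → e^x, we have (1 − 70/n)^n → e^(−70), and raising to the 8th power gives e^(−560).
More precisely, ln[(1 − 70/n)^(8n)] = 8n · ln(1 − 70/n) = 8n · (-70/n + O(1/n^2)) = -560 + O(1/n) → -560.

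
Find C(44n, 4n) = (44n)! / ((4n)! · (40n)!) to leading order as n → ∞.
C(44n, 4n) ~ (285311670611/10000000000)^(4n) · sqrt(11/(20π·4n))

Write N = 4n. Apply Stirling to each factorial:
  (11N)! ~ sqrt(2π·11N) · (11N/e)^(11N),
  N! ~ sqrt(2π N) · (N/e)^N,
  (10N)! ~ sqrt(2π·10N) · (10N/e)^(10N).
The exponential factors combine to (11N)^(11N) / (N^N · (10N)^(10N)) = 11^(11N)/10^(10N) = (11^11/10^10)^N = (285311670611/10000000000)^N.
The square-root prefactors combine to sqrt(2π·11N) / (sqrt(2π N)·sqrt(2π·10N)) = sqrt(11 / (2π·10·N)) = sqrt(11/(20π·4n)).
Substituting N = 4n: C(44n, 4n) ~ (285311670611/10000000000)^(4n) · sqrt(11/(20π·4n)).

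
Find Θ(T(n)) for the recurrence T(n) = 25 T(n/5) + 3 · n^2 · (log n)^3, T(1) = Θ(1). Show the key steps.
T(n) = Θ(n^2 · (log n)^4)

Here log_5 25 = 2 and f(n) = 3 · n^2 · (log n)^3 = Θ(n^(log_5 25) · (log n)^3). This is the extended Case 2 of the master theorem (f matches the critical exponent up to log factors), giving T(n) = Θ(n^(log_5 25) · (log n)^(3+1)) = Θ(n^2 · (log n)^4).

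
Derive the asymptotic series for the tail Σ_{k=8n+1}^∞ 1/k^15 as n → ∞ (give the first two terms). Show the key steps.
Σ_{k>8n} 1/k^15 = 1/(14 · (8n)^14) − 1/(2 · (8n)^15) + O(1/(8n)^16)

Compare to the integral: ∫_{8n}^∞ x^(−15) dx = [−x^(−14)/14]_{8n}^∞ = 1/((15−1)·(8n)^14). The Euler-Maclaurin correction adds −f(8n)/2 = −1/(2·(8n)^15). Euler-Maclaurin then gives
  Σ_{k>8n} 1/k^15 = ∫_{8n}^∞ dx/x^15 − 1/(2·(8n)^15) + O(1/(8n)^16).
(Equivalently this is ζ(15) − Σ_{k≤8n} 1/k^15.)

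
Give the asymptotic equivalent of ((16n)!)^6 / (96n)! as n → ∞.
((16n)!)^6/(96n)! ~ ((2π·16n)^(5/2) / sqrt(6)) · 6^(−6·16n)  →  0

Write N = 16n. Stirling: N! ~ sqrt(2π N)(N/e)^N and (6N)! ~ sqrt(2π·6N)·(6N/e)^(6N).
  (N!)^6/(6N)! ~ (2π N)^(6/2) (N/e)^(6N) / [sqrt(2π·6N) (6N/e)^(6N)]
     = (2π N)^(6/2) / sqrt(2π·6N) · (N/(6N))^(6N)
     = (2π N)^((6−1)/2) / sqrt(6) · 6^(−6N).
Since 6^6 > 1, the factor 6^(−6N) decays exponentially, so the ratio → 0. Substituting N = 16n gives the stated form.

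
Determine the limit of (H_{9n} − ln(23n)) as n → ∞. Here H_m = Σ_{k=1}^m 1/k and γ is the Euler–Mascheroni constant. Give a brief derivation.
lim = ln(9/23) + γ

By Euler-Maclaurin, H_m = ln m + γ + O(1/m). So
  H_{9n} − ln(23n) = ln(9n) + γ − ln(23n) + O(1/n)
                       = ln(9/23) + γ + O(1/n).
Hence the limit is ln(9/23) + γ.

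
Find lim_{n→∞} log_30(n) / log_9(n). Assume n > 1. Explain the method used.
lim = ln(9) / ln(30) = log_30(9)

Change of base: log_30(n) = ln n / ln 30 and log_9(n) = ln n / ln 9. The ratio is (ln n / ln 30) · (ln 9 / ln n) = ln 9 / ln 30, a constant independent of n. So the limit is ln 9 / ln 30 = log_30(9).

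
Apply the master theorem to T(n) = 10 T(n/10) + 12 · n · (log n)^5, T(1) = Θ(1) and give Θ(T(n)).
T(n) = Θ(n · (log n)^6)

Here log_10 10 = 1 and f(n) = 12 · n · (log n)^5 = Θ(n^(log_10 10) · (log n)^5). This is the extended Case 2 of the master theorem (f matches the critical exponent up to log factors), giving T(n) = Θ(n^(log_10 10) · (log n)^(5+1)) = Θ(n · (log n)^6).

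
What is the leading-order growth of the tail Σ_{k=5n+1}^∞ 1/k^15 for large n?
Σ_{k>5n} 1/k^15 ~ 1/(14 · (5n)^14)

Compare to the integral: ∫_{5n}^∞ x^(−15) dx = [−x^(−14)/14]_{5n}^∞ = 1/((15−1)·(5n)^14). Euler-Maclaurin then gives
  Σ_{k>5n} 1/k^15 = ∫_{5n}^∞ dx/x^15 − 1/(2·(5n)^15) + O(1/(5n)^16).
(Equivalently this is ζ(15) − Σ_{k≤5n} 1/k^15.)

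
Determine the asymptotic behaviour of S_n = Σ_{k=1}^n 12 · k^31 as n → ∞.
S_n ~ 3 · n^32 / 8

By integral comparison (Euler-Maclaurin), Σ_{k=1}^n 12 · k^31 = 12 · ∫_0^n x^31 dx + O(n^31) = 12 · n^32/32 = 3 · n^32 / 8 + O(n^31). (Equivalently, Faulhaber's formula gives the same leading term.)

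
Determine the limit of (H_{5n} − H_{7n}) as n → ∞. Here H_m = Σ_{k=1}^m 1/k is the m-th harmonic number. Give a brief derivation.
lim = ln(5/7)

Euler-Maclaurin gives H_m = ln m + γ + 1/(2m) + O(1/m^2). The γ and O(1/m) terms cancel in the difference:
  H_{5n} − H_{7n} = ln(5n) − ln(7n) + O(1/n) = ln(5/7) + O(1/n).
Hence the limit is ln(5/7).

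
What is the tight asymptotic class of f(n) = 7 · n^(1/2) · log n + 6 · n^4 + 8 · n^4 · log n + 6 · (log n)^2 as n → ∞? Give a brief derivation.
f(n) ∈ Θ(n^4 · log n)

Compare the terms by growth order. For large n, n^a · (log n)^b dominates n^a' · (log n)^b' iff a > a', or (a = a' and b > b'). Ranking the 4 terms shows the dominant one is 8 · n^4 · log n. Hence f(n) ∈ Θ(n^4 · log n).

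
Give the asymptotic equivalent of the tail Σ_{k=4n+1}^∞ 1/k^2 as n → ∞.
Σ_{k>4n} 1/k^2 ~ 1/(1 · (4n))

Compare to the integral: ∫_{4n}^∞ x^(−2) dx = [−x^(−1)/1]_{4n}^∞ = 1/((2−1)·(4n)). Euler-Maclaurin then gives
  Σ_{k>4n} 1/k^2 = ∫_{4n}^∞ dx/x^2 − 1/(2·(4n)^2) + O(1/(4n)^3).
(Equivalently this is ζ(2) − Σ_{k≤4n} 1/k^2.)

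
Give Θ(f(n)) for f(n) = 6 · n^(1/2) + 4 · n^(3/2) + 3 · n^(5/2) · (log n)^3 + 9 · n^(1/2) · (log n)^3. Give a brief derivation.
f(n) ∈ Θ(n^(5/2) · (log n)^3)

Compare the terms by growth order. For large n, n^a · (log n)^b dominates n^a' · (log n)^b' iff a > a', or (a = a' and b > b'). Ranking the 4 terms shows the dominant one is 3 · n^(5/2) · (log n)^3. Hence f(n) ∈ Θ(n^(5/2) · (log n)^3).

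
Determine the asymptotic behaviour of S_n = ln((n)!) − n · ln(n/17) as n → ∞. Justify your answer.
S_n ~ n · (ln 17 − 1) + O(ln n)

Stirling: ln((n)!) = n ln(n) − n + O(ln n).
  S_n = n ln(n) − n − n ln(n/17) + O(ln n)
      = n ln(n) − n ln n + n ln 17 − n + O(ln n)
      = n ln 17 − n + O(ln n)
      = n (ln 17 − 1) + O(ln n).
Numerically ln(17) − 1 ≈ 1.8332.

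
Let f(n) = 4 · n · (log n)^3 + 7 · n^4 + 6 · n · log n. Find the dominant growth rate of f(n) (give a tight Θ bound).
f(n) ∈ Θ(n^4)

Compare the terms by growth order. For large n, n^a · (log n)^b dominates n^a' · (log n)^b' iff a > a', or (a = a' and b > b'). Ranking the 3 terms shows the dominant one is 7 · n^4. Hence f(n) ∈ Θ(n^4).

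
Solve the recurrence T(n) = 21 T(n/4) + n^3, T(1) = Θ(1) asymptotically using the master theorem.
T(n) = Θ(n^3)

log_4 21 ≈ 2.196. f(n) = n^3 dominates n^(log_4 21) since 3 > 2.196, and the regularity condition a·f(n/b) = 21·(n/4)^3 = (21/64)·n^3 ≤ c·f(n) holds with c = 21/64 ≈ 0.328 < 1. So this is Case 3: T(n) = Θ(f(n)) = Θ(n^3).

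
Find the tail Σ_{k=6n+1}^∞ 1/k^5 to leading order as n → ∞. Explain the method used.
Σ_{k>6n} 1/k^5 ~ 1/(4 · (6n)^4)

Compare to the integral: ∫_{6n}^∞ x^(−5) dx = [−x^(−4)/4]_{6n}^∞ = 1/((5−1)·(6n)^4). Euler-Maclaurin then gives
  Σ_{k>6n} 1/k^5 = ∫_{6n}^∞ dx/x^5 − 1/(2·(6n)^5) + O(1/(6n)^6).
(Equivalently this is ζ(5) − Σ_{k≤6n} 1/k^5.)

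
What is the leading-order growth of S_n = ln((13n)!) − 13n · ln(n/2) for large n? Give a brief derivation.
S_n ~ 13n · (ln 26 − 1) + O(ln n)

Stirling: ln((13n)!) = 13n ln(13n) − 13n + O(ln n).
  S_n = 13n ln(13n) − 13n − 13n ln(n/2) + O(ln n)
      = 13n ln(13n) − 13n ln n + 13n ln 2 − 13n + O(ln n)
      = 13n ln 13 + 13n ln 2 − 13n + O(ln n)
      = 13n (ln 26 − 1) + O(ln n).
Numerically ln(26) − 1 ≈ 2.2581.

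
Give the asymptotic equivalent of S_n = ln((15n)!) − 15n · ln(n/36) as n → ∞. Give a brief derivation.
S_n ~ 15n · (ln 540 − 1) + O(ln n)

Stirling: ln((15n)!) = 15n ln(15n) − 15n + O(ln n).
  S_n = 15n ln(15n) − 15n − 15n ln(n/36) + O(ln n)
      = 15n ln(15n) − 15n ln n + 15n ln 36 − 15n + O(ln n)
      = 15n ln 15 + 15n ln 36 − 15n + O(ln n)
      = 15n (ln 540 − 1) + O(ln n).
Numerically ln(540) − 1 ≈ 5.2916.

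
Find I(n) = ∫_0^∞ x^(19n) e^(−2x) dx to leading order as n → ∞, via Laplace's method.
I(n) ~ (sqrt(2π·19n) / 2) · (19n/(2e))^(19n)

Write the integrand as exp(19n ln x − 2x) and set f(x) = 19n ln x − 2x. Then f'(x) = 19n/x − 2 = 0 at x* = 19n/2, and f''(x*) = −19n/x*^2 = −2^2/(19n). Laplace's method (interior maximum) gives
  I(n) ~ e^(f(x*)) · sqrt(2π / |f''(x*)|)
        = exp(19n ln(19n/2) − 19n) · sqrt(2π · 19n / 2^2)
        = (19n/2)^(19n) e^(−19n) · sqrt(2π·19n) / 2
        = (sqrt(2π·19n) / 2) · (19n/(2e))^(19n).
This matches Γ(19n+1)/2^(19n+1) with Stirling applied to Γ.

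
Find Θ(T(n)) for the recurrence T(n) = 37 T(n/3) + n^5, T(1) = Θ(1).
T(n) = Θ(n^5)

log_3 37 ≈ 3.287. f(n) = n^5 dominates n^(log_3 37) since 5 > 3.287, and the regularity condition a·f(n/b) = 37·(n/3)^5 = (37/243)·n^5 ≤ c·f(n) holds with c = 37/243 ≈ 0.152 < 1. So this is Case 3: T(n) = Θ(f(n)) = Θ(n^5).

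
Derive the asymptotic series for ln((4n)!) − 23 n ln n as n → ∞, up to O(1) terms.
ln((4n)!) − 23 n ln n = −19 n ln n + 4(ln 4 − 1) n + (1/2) ln(2π·4n) + O(1/n)

Stirling: ln((4n)!) = 4n ln(4n) − 4n + (1/2) ln(2π·4n) + O(1/n).
Expand 4n ln(4n) = 4n (ln n + ln 4) = 4n ln n + 4n ln 4.
Subtract 23n ln n: leading term is (4 − 23) n ln n = −19 n ln n. The next term is 4n ln 4 − 4n = 4(ln 4 − 1) n. Then the (1/2) ln(2π·4n) correction.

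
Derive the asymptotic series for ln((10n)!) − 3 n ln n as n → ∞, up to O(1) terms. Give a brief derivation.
ln((10n)!) − 3 n ln n = 7 n ln n + 10(ln 10 − 1) n + (1/2) ln(2π·10n) + O(1/n)

Stirling: ln((10n)!) = 10n ln(10n) − 10n + (1/2) ln(2π·10n) + O(1/n).
Expand 10n ln(10n) = 10n (ln n + ln 10) = 10n ln n + 10n ln 10.
Subtract 3n ln n: leading term is (10 − 3) n ln n = 7 n ln n. The next term is 10n ln 10 − 10n = 10(ln 10 − 1) n. Then the (1/2) ln(2π·10n) correction.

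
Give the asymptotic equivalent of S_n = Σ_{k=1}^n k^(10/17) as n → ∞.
S_n ~ (17/27) · n^(27/17)

Integral comparison: Σ_{k=1}^n k^(10/17) = ∫_0^n x^(10/17) dx + O(n^(10/17)). The integral is n^(1 + 10/17) / (1 + 10/17) = n^((10+17)/17) / ((10+17)/17) = (17/27) · n^(27/17).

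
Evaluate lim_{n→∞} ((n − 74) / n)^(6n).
lim = e^(−444)

Rewrite as (1 − 74/n)^(6n). By the standard limit (1 + x/n)^n → e^x, we have (1 − 74/n)^n → e^(−74), and raising to the 6th power gives e^(−444).
More precisely, ln[(1 − 74/n)^(6n)] = 6n · ln(1 − 74/n) = 6n · (-74/n + O(1/n^2)) = -444 + O(1/n) → -444.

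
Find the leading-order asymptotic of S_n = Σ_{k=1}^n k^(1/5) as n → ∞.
S_n ~ (5/6) · n^(6/5)

Integral comparison: Σ_{k=1}^n k^(1/5) = ∫_0^n x^(1/5) dx + O(n^(1/5)). The integral is n^(1 + 1/5) / (1 + 1/5) = n^((1+5)/5) / ((1+5)/5) = (5/6) · n^(6/5).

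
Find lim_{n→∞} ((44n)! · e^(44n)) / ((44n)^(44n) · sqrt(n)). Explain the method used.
lim = sqrt(2π·44)

Stirling: (44n)! ~ sqrt(2π·44n) · (44n/e)^(44n). Hence
  (44n)! · e^(44n) / (44n)^(44n) ~ sqrt(2π·44n).
Dividing by sqrt(n): sqrt(2π·44n) / sqrt(n) = sqrt(2π·44) · n^((1−1)/2), so the limit is sqrt(2π·44).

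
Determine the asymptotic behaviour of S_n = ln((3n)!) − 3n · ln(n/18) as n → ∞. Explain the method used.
S_n ~ 3n · (ln 54 − 1) + O(ln n)

Stirling: ln((3n)!) = 3n ln(3n) − 3n + O(ln n).
  S_n = 3n ln(3n) − 3n − 3n ln(n/18) + O(ln n)
      = 3n ln(3n) − 3n ln n + 3n ln 18 − 3n + O(ln n)
      = 3n ln 3 + 3n ln 18 − 3n + O(ln n)
      = 3n (ln 54 − 1) + O(ln n).
Numerically ln(54) − 1 ≈ 2.9890.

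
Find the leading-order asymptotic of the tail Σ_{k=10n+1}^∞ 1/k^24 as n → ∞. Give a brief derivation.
Σ_{k>10n} 1/k^24 ~ 1/(23 · (10n)^23)

Compare to the integral: ∫_{10n}^∞ x^(−24) dx = [−x^(−23)/23]_{10n}^∞ = 1/((24−1)·(10n)^23). Euler-Maclaurin then gives
  Σ_{k>10n} 1/k^24 = ∫_{10n}^∞ dx/x^24 − 1/(2·(10n)^24) + O(1/(10n)^25).
(Equivalently this is ζ(24) − Σ_{k≤10n} 1/k^24.)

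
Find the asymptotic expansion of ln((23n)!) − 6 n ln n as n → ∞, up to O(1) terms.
ln((23n)!) − 6 n ln n = 17 n ln n + 23(ln 23 − 1) n + (1/2) ln(2π·23n) + O(1/n)

Stirling: ln((23n)!) = 23n ln(23n) − 23n + (1/2) ln(2π·23n) + O(1/n).
Expand 23n ln(23n) = 23n (ln n + ln 23) = 23n ln n + 23n ln 23.
Subtract 6n ln n: leading term is (23 − 6) n ln n = 17 n ln n. The next term is 23n ln 23 − 23n = 23(ln 23 − 1) n. Then the (1/2) ln(2π·23n) correction.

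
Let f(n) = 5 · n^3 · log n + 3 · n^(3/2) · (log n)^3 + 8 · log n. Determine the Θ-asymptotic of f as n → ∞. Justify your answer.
f(n) ∈ Θ(n^3 · log n)

Compare the terms by growth order. For large n, n^a · (log n)^b dominates n^a' · (log n)^b' iff a > a', or (a = a' and b > b'). Ranking the 3 terms shows the dominant one is 5 · n^3 · log n. Hence f(n) ∈ Θ(n^3 · log n).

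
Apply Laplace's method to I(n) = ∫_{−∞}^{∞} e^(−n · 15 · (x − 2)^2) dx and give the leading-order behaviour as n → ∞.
I(n) = sqrt(π/(15n))

Here φ(x) = 15 · (x − 2)^2 has its unique minimum at x* = 2 with φ(x*) = 0 and φ''(x*) = 30. Laplace's method gives
  I(n) ~ e^(−n φ(x*)) · sqrt(2π / (n · φ''(x*))) = sqrt(2π / (30n)) = sqrt(π/(15n)).
This is exact: substituting u = (x − 2)·sqrt(15n) gives I(n) = (1/sqrt(15n)) ∫_{−∞}^{∞} e^(−u^2) du = sqrt(π/(15n)).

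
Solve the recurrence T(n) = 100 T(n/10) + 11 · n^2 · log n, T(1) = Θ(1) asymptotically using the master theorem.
T(n) = Θ(n^2 · (log n)^2)

Here log_10 100 = 2 and f(n) = 11 · n^2 · log n = Θ(n^(log_10 100) · (log n)^1). This is the extended Case 2 of the master theorem (f matches the critical exponent up to log factors), giving T(n) = Θ(n^(log_10 100) · (log n)^(1+1)) = Θ(n^2 · (log n)^2).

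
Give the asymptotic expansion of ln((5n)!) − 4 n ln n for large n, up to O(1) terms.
ln((5n)!) − 4 n ln n = n ln n + 5(ln 5 − 1) n + (1/2) ln(2π·5n) + O(1/n)

Stirling: ln((5n)!) = 5n ln(5n) − 5n + (1/2) ln(2π·5n) + O(1/n).
Expand 5n ln(5n) = 5n (ln n + ln 5) = 5n ln n + 5n ln 5.
Subtract 4n ln n: leading term is (5 − 4) n ln n = n ln n. The next term is 5n ln 5 − 5n = 5(ln 5 − 1) n. Then the (1/2) ln(2π·5n) correction.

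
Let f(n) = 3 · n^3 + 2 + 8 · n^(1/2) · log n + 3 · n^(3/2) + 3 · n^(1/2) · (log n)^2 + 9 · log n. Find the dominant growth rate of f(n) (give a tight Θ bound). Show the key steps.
f(n) ∈ Θ(n^3)

Compare the terms by growth order. For large n, n^a · (log n)^b dominates n^a' · (log n)^b' iff a > a', or (a = a' and b > b'). Ranking the 6 terms shows the dominant one is 3 · n^3. Hence f(n) ∈ Θ(n^3).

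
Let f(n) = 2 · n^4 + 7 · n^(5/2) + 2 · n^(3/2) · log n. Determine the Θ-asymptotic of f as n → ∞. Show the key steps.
f(n) ∈ Θ(n^4)

Compare the terms by growth order. For large n, n^a · (log n)^b dominates n^a' · (log n)^b' iff a > a', or (a = a' and b > b'). Ranking the 3 terms shows the dominant one is 2 · n^4. Hence f(n) ∈ Θ(n^4).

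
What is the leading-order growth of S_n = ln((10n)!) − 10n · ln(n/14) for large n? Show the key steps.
S_n ~ 10n · (ln 140 − 1) + O(ln n)

Stirling: ln((10n)!) = 10n ln(10n) − 10n + O(ln n).
  S_n = 10n ln(10n) − 10n − 10n ln(n/14) + O(ln n)
      = 10n ln(10n) − 10n ln n + 10n ln 14 − 10n + O(ln n)
      = 10n ln 10 + 10n ln 14 − 10n + O(ln n)
      = 10n (ln 140 − 1) + O(ln n).
Numerically ln(140) − 1 ≈ 3.9416.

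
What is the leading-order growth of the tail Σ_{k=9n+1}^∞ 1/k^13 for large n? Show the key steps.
Σ_{k>9n} 1/k^13 ~ 1/(12 · (9n)^12)

Compare to the integral: ∫_{9n}^∞ x^(−13) dx = [−x^(−12)/12]_{9n}^∞ = 1/((13−1)·(9n)^12). Euler-Maclaurin then gives
  Σ_{k>9n} 1/k^13 = ∫_{9n}^∞ dx/x^13 − 1/(2·(9n)^13) + O(1/(9n)^14).
(Equivalently this is ζ(13) − Σ_{k≤9n} 1/k^13.)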